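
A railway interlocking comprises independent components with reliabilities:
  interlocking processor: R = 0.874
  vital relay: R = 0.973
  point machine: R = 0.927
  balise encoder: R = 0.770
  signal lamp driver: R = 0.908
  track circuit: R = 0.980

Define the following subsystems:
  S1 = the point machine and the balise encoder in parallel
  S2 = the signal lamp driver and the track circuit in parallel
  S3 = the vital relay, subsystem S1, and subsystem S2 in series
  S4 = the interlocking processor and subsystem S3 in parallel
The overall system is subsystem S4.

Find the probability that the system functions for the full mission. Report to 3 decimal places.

Parallel (point machine and balise encoder): 1 − (1 − 0.92700)(1 − 0.77000) = 0.98321
Parallel (signal lamp driver and track circuit): 1 − (1 − 0.90800)(1 − 0.98000) = 0.99816
Series (vital relay, [0.98321], and [0.99816]): 0.97300 × 0.98321 × 0.99816 = 0.95490
Parallel (interlocking processor and [0.95490]): 1 − (1 − 0.87400)(1 − 0.95490) = 0.994

0.994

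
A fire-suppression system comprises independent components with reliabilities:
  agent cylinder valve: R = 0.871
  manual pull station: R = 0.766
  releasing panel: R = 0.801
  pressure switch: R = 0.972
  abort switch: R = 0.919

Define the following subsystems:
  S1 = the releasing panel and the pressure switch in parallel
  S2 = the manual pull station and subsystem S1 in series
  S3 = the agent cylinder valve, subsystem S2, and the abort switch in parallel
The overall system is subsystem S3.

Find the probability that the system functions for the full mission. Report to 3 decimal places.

Parallel (releasing panel and pressure switch): 1 − (1 − 0.80100)(1 − 0.97200) = 0.99443
Series (manual pull station and [0.99443]): 0.76600 × 0.99443 = 0.76173
Parallel (agent cylinder valve, [0.76173], and abort switch): 1 − (1 − 0.87100)(1 − 0.76173)(1 − 0.91900) = 0.998

0.998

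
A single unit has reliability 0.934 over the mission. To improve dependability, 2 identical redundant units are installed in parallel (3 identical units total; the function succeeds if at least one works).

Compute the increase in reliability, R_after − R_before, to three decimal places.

0.066

R_before = 0.934
R_after = 1 − (1 − 0.934)^3 = 1.000
ΔR = 1.000 − 0.934 = 0.066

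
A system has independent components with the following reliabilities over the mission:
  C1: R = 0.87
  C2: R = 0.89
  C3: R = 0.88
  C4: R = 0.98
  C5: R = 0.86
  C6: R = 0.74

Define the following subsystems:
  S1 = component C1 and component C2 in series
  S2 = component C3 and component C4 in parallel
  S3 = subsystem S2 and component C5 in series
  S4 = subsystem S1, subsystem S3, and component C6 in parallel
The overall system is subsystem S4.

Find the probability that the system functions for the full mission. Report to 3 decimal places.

0.992

Series (C1 and C2): 0.87000 × 0.89000 = 0.77430
Parallel (C3 and C4): 1 − (1 − 0.88000)(1 − 0.98000) = 0.99760
Series ([0.99760] and C5): 0.99760 × 0.86000 = 0.85794
Parallel ([0.77430], [0.85794], and C6): 1 − (1 − 0.77430)(1 − 0.85794)(1 − 0.74000) = 0.992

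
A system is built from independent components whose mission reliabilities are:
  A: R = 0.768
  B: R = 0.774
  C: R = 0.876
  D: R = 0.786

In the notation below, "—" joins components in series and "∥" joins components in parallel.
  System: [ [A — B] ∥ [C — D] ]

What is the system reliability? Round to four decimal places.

0.8737

Series (A and B): 0.768000 × 0.774000 = 0.594432
Series (C and D): 0.876000 × 0.786000 = 0.688536
Parallel ([0.594432] and [0.688536]): 1 − (1 − 0.594432)(1 − 0.688536) = 0.8737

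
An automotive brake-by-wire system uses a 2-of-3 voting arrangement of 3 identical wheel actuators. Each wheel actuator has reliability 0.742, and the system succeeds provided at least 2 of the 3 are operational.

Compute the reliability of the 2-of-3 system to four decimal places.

0.8347

R = Σ_{i=2}^{3} C(3,i) p^i (1−p)^{3−i} with p = 0.742
C(3,2)·0.742^2·0.258^1 = 0.426137
C(3,3)·0.742^3·0.258^0 = 0.408518
Sum = 0.8347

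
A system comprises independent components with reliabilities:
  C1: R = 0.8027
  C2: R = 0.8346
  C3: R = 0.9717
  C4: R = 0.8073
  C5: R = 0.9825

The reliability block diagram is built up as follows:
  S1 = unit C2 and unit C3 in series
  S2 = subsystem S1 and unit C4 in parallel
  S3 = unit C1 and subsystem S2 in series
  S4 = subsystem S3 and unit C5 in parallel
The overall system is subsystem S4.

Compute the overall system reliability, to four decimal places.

0.9960

Series (C2 and C3): 0.834600 × 0.971700 = 0.810981
Parallel ([0.810981] and C4): 1 − (1 − 0.810981)(1 − 0.807300) = 0.963576
Series (C1 and [0.963576]): 0.802700 × 0.963576 = 0.773462
Parallel ([0.773462] and C5): 1 − (1 − 0.773462)(1 − 0.982500) = 0.9960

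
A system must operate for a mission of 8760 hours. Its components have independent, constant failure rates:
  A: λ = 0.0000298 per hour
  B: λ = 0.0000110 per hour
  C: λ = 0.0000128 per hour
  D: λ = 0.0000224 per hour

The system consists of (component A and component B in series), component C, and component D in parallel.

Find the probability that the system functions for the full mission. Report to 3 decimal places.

0.994

R(A) = exp(−0.0000298 × 8760) = 0.77024
R(B) = exp(−0.0000110 × 8760) = 0.90814
R(C) = exp(−0.0000128 × 8760) = 0.89393
R(D) = exp(−0.0000224 × 8760) = 0.82183
Series (A and B): 0.77024 × 0.90814 = 0.69949
Parallel ([0.69949], C, and D): 1 − (1 − 0.69949)(1 − 0.89393)(1 − 0.82183) = 0.994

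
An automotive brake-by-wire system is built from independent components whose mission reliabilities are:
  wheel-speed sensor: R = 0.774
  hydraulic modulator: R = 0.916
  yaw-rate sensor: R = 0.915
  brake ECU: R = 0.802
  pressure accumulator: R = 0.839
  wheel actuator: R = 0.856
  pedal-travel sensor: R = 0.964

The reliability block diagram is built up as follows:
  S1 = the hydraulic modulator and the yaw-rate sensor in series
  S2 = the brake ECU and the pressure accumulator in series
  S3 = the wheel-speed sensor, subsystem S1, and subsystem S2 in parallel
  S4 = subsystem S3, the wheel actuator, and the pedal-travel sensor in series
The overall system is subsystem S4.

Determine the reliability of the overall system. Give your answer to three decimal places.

0.815

Series (hydraulic modulator and yaw-rate sensor): 0.91600 × 0.91500 = 0.83814
Series (brake ECU and pressure accumulator): 0.80200 × 0.83900 = 0.67288
Parallel (wheel-speed sensor, [0.83814], and [0.67288]): 1 − (1 − 0.77400)(1 − 0.83814)(1 − 0.67288) = 0.98803
Series ([0.98803], wheel actuator, and pedal-travel sensor): 0.98803 × 0.85600 × 0.96400 = 0.815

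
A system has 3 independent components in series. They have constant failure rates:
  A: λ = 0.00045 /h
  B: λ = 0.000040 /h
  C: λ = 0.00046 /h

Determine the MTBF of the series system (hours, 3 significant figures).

Series of exponential components: λ_sys = Σ λ_i
λ_sys = 0.00045 + 0.000040 + 0.00046 = 9.5000e-04 /h
MTBF = 1 / λ_sys = 1050 h

1050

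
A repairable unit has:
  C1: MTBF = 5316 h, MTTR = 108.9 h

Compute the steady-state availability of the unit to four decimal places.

A(C1) = MTBF/(MTBF+MTTR) = 5316/(5316+108.9) = 0.9799

0.9799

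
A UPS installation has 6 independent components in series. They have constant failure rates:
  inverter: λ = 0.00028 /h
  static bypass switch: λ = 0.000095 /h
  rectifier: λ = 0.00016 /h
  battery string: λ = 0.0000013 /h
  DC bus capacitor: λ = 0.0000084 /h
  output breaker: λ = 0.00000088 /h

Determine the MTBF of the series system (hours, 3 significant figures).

1830

Series of exponential components: λ_sys = Σ λ_i
λ_sys = 0.00028 + 0.000095 + 0.00016 + 0.0000013 + 0.0000084 + 0.00000088 = 5.4558e-04 /h
MTBF = 1 / λ_sys = 1830 h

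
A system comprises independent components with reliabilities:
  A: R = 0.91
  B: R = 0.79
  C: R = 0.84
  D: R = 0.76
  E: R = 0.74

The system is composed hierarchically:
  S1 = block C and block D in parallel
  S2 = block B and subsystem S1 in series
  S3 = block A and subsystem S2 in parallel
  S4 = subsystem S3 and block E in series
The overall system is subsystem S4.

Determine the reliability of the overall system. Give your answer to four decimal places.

0.7240

Parallel (C and D): 1 − (1 − 0.840000)(1 − 0.760000) = 0.961600
Series (B and [0.961600]): 0.790000 × 0.961600 = 0.759664
Parallel (A and [0.759664]): 1 − (1 − 0.910000)(1 − 0.759664) = 0.978370
Series ([0.978370] and E): 0.978370 × 0.740000 = 0.7240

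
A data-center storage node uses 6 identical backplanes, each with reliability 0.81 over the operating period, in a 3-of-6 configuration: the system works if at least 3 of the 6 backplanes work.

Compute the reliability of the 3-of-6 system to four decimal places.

R = Σ_{i=3}^{6} C(6,i) p^i (1−p)^{6−i} with p = 0.81
C(6,3)·0.81^3·0.19^3 = 0.072903
C(6,4)·0.81^4·0.19^2 = 0.233098
C(6,5)·0.81^5·0.19^1 = 0.397493
C(6,6)·0.81^6·0.19^0 = 0.282430
Sum = 0.9859

0.9859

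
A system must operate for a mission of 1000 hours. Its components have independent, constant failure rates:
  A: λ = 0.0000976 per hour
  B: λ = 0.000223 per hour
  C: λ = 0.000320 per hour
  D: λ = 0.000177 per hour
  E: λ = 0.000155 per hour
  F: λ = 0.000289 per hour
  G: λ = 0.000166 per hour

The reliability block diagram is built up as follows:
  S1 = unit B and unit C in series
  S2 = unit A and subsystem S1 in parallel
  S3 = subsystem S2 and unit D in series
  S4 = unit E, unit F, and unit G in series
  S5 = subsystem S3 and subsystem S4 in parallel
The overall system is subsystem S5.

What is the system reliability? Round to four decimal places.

0.9110

R(A) = exp(−0.0000976 × 1000) = 0.907012
R(B) = exp(−0.000223 × 1000) = 0.800115
R(C) = exp(−0.000320 × 1000) = 0.726149
R(D) = exp(−0.000177 × 1000) = 0.837780
R(E) = exp(−0.000155 × 1000) = 0.856415
R(F) = exp(−0.000289 × 1000) = 0.749012
R(G) = exp(−0.000166 × 1000) = 0.847046
Series (B and C): 0.800115 × 0.726149 = 0.581003
Parallel (A and [0.581003]): 1 − (1 − 0.907012)(1 − 0.581003) = 0.961038
Series ([0.961038] and D): 0.961038 × 0.837780 = 0.805138
Series (E, F, and G): 0.856415 × 0.749012 × 0.847046 = 0.543350
Parallel ([0.805138] and [0.543350]): 1 − (1 − 0.805138)(1 − 0.543350) = 0.9110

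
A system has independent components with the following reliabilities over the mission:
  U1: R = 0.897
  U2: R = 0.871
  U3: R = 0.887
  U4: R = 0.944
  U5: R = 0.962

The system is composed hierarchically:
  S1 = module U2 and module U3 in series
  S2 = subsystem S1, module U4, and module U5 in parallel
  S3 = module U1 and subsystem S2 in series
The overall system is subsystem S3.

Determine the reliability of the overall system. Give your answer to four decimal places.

0.8966

Series (U2 and U3): 0.871000 × 0.887000 = 0.772577
Parallel ([0.772577], U4, and U5): 1 − (1 − 0.772577)(1 − 0.944000)(1 − 0.962000) = 0.999516
Series (U1 and [0.999516]): 0.897000 × 0.999516 = 0.8966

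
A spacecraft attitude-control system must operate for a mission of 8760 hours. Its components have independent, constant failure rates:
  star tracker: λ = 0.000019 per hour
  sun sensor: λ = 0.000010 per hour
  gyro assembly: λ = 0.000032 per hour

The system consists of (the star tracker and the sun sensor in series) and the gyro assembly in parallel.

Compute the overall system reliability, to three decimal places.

0.945

R(star tracker) = exp(−0.000019 × 8760) = 0.84667
R(sun sensor) = exp(−0.000010 × 8760) = 0.91613
R(gyro assembly) = exp(−0.000032 × 8760) = 0.75554
Series (star tracker and sun sensor): 0.84667 × 0.91613 = 0.77566
Parallel ([0.77566] and gyro assembly): 1 − (1 − 0.77566)(1 − 0.75554) = 0.945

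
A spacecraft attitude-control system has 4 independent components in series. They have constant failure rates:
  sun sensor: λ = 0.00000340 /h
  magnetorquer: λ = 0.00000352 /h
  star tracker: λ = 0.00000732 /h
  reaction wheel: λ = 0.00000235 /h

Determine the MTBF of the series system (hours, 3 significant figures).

Series of exponential components: λ_sys = Σ λ_i
λ_sys = 0.00000340 + 0.00000352 + 0.00000732 + 0.00000235 = 1.6590e-05 /h
MTBF = 1 / λ_sys = 60300 h

60300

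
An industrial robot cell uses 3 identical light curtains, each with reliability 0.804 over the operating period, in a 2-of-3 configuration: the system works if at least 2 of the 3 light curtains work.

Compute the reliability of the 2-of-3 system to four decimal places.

R = Σ_{i=2}^{3} C(3,i) p^i (1−p)^{3−i} with p = 0.804
C(3,2)·0.804^2·0.196^1 = 0.380093
C(3,3)·0.804^3·0.196^0 = 0.519718
Sum = 0.8998

0.8998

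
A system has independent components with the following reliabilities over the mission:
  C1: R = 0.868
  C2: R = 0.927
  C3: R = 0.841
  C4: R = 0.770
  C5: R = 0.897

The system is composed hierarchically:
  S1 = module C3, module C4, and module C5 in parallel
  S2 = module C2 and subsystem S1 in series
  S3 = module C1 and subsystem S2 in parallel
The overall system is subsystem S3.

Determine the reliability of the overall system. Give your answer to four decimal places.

Parallel (C3, C4, and C5): 1 − (1 − 0.841000)(1 − 0.770000)(1 − 0.897000) = 0.996233
Series (C2 and [0.996233]): 0.927000 × 0.996233 = 0.923508
Parallel (C1 and [0.923508]): 1 − (1 − 0.868000)(1 − 0.923508) = 0.9899

0.9899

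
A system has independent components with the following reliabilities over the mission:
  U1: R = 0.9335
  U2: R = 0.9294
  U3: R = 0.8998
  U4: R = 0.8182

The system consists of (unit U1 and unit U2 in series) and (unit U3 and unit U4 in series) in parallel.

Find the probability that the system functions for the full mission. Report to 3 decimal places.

Series (U1 and U2): 0.93350 × 0.92940 = 0.86759
Series (U3 and U4): 0.89980 × 0.81820 = 0.73622
Parallel ([0.86759] and [0.73622]): 1 − (1 − 0.86759)(1 − 0.73622) = 0.965

0.965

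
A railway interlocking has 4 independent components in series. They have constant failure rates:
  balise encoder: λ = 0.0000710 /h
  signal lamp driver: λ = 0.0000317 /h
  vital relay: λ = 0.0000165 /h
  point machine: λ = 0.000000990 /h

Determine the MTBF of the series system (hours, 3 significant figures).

8320

Series of exponential components: λ_sys = Σ λ_i
λ_sys = 0.0000710 + 0.0000317 + 0.0000165 + 0.000000990 = 1.2019e-04 /h
MTBF = 1 / λ_sys = 8320 h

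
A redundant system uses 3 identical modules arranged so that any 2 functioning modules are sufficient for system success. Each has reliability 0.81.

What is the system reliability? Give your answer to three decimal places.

R = Σ_{i=2}^{3} C(3,i) p^i (1−p)^{3−i} with p = 0.81
C(3,2)·0.81^2·0.19^1 = 0.37398
C(3,3)·0.81^3·0.19^0 = 0.53144
Sum = 0.905

0.905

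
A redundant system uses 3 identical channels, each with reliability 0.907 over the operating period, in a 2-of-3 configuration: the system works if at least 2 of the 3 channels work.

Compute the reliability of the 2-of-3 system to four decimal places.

0.9757

R = Σ_{i=2}^{3} C(3,i) p^i (1−p)^{3−i} with p = 0.907
C(3,2)·0.907^2·0.093^1 = 0.229519
C(3,3)·0.907^3·0.093^0 = 0.746143
Sum = 0.9757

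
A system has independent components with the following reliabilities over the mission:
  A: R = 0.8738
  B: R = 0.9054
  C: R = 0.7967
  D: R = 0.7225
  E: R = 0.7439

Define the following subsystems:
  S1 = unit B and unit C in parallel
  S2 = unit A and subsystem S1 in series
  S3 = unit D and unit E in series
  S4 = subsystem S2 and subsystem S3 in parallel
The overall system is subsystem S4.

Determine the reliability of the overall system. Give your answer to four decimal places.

0.9339

Parallel (B and C): 1 − (1 − 0.905400)(1 − 0.796700) = 0.980768
Series (A and [0.980768]): 0.873800 × 0.980768 = 0.856995
Series (D and E): 0.722500 × 0.743900 = 0.537468
Parallel ([0.856995] and [0.537468]): 1 − (1 − 0.856995)(1 − 0.537468) = 0.9339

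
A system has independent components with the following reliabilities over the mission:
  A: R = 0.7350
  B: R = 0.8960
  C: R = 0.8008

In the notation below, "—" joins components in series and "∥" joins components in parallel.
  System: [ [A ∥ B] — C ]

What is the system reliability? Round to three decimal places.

0.779

Parallel (A and B): 1 − (1 − 0.73500)(1 − 0.89600) = 0.97244
Series ([0.97244] and C): 0.97244 × 0.80080 = 0.779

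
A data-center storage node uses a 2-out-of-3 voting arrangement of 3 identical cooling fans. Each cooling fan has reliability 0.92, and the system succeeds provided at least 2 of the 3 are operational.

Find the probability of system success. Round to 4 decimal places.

R = Σ_{i=2}^{3} C(3,i) p^i (1−p)^{3−i} with p = 0.92
C(3,2)·0.92^2·0.08^1 = 0.203136
C(3,3)·0.92^3·0.08^0 = 0.778688
Sum = 0.9818

0.9818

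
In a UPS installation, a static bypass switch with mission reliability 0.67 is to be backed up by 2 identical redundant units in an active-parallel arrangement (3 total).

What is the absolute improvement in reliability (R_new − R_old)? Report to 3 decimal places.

R_before = 0.67
R_after = 1 − (1 − 0.67)^3 = 0.964
ΔR = 0.964 − 0.67 = 0.294

0.294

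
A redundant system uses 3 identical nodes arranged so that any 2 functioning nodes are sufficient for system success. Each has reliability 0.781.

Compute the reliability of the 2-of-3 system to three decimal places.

R = Σ_{i=2}^{3} C(3,i) p^i (1−p)^{3−i} with p = 0.781
C(3,2)·0.781^2·0.219^1 = 0.40074
C(3,3)·0.781^3·0.219^0 = 0.47638
Sum = 0.877

0.877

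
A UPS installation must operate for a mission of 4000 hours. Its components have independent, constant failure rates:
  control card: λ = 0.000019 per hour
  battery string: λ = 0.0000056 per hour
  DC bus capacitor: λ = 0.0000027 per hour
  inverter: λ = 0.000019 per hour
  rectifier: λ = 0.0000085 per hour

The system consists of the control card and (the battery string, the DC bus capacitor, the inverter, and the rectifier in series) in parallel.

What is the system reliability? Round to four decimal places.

R(control card) = exp(−0.000019 × 4000) = 0.926816
R(battery string) = exp(−0.0000056 × 4000) = 0.977849
R(DC bus capacitor) = exp(−0.0000027 × 4000) = 0.989258
R(inverter) = exp(−0.000019 × 4000) = 0.926816
R(rectifier) = exp(−0.0000085 × 4000) = 0.966572
Series (battery string, DC bus capacitor, inverter, and rectifier): 0.977849 × 0.989258 × 0.926816 × 0.966572 = 0.866581
Parallel (control card and [0.866581]): 1 − (1 − 0.926816)(1 − 0.866581) = 0.9902

0.9902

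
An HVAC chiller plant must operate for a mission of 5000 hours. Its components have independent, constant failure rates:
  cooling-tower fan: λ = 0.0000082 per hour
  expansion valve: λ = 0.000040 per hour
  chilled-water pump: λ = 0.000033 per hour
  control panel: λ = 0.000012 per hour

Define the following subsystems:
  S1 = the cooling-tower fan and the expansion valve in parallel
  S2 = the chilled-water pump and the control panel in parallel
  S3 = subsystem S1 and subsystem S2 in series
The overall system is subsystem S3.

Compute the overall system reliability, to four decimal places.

R(cooling-tower fan) = exp(−0.0000082 × 5000) = 0.959829
R(expansion valve) = exp(−0.000040 × 5000) = 0.818731
R(chilled-water pump) = exp(−0.000033 × 5000) = 0.847894
R(control panel) = exp(−0.000012 × 5000) = 0.941765
Parallel (cooling-tower fan and expansion valve): 1 − (1 − 0.959829)(1 − 0.818731) = 0.992718
Parallel (chilled-water pump and control panel): 1 − (1 − 0.847894)(1 − 0.941765) = 0.991142
Series ([0.992718] and [0.991142]): 0.992718 × 0.991142 = 0.9839

0.9839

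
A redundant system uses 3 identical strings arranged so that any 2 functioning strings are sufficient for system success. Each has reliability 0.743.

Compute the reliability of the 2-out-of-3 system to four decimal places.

R = Σ_{i=2}^{3} C(3,i) p^i (1−p)^{3−i} with p = 0.743
C(3,2)·0.743^2·0.257^1 = 0.425630
C(3,3)·0.743^3·0.257^0 = 0.410172
Sum = 0.8358

0.8358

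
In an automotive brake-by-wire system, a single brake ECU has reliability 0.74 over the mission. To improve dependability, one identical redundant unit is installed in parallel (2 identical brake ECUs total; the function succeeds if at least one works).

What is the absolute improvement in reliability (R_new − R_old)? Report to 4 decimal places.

R_before = 0.74
R_after = 1 − (1 − 0.74)^2 = 0.9324
ΔR = 0.9324 − 0.74 = 0.1924

0.1924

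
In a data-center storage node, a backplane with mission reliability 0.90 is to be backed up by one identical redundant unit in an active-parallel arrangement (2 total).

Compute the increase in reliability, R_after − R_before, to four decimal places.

0.0900

R_before = 0.90
R_after = 1 − (1 − 0.90)^2 = 0.9900
ΔR = 0.9900 − 0.90 = 0.0900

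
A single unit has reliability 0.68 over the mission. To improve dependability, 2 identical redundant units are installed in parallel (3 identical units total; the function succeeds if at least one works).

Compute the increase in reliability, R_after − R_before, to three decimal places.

0.287

R_before = 0.68
R_after = 1 − (1 − 0.68)^3 = 0.967
ΔR = 0.967 − 0.68 = 0.287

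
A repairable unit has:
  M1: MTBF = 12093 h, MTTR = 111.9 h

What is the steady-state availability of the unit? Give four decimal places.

A(M1) = MTBF/(MTBF+MTTR) = 12093/(12093+111.9) = 0.9908

0.9908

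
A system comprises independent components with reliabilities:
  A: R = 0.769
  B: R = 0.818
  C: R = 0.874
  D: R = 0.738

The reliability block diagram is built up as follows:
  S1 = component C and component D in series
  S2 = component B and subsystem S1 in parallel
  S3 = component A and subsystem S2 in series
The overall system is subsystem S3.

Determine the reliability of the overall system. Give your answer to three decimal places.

Series (C and D): 0.87400 × 0.73800 = 0.64501
Parallel (B and [0.64501]): 1 − (1 − 0.81800)(1 − 0.64501) = 0.93539
Series (A and [0.93539]): 0.76900 × 0.93539 = 0.719

0.719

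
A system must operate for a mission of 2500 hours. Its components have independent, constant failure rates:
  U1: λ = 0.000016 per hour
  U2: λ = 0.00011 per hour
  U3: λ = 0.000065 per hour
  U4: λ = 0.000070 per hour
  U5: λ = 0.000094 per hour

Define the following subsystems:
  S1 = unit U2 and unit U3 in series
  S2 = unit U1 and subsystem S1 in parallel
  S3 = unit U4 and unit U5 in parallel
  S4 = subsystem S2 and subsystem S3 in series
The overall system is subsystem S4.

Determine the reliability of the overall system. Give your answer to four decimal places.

0.9530

R(U1) = exp(−0.000016 × 2500) = 0.960789
R(U2) = exp(−0.00011 × 2500) = 0.759572
R(U3) = exp(−0.000065 × 2500) = 0.850016
R(U4) = exp(−0.000070 × 2500) = 0.839457
R(U5) = exp(−0.000094 × 2500) = 0.790571
Series (U2 and U3): 0.759572 × 0.850016 = 0.645648
Parallel (U1 and [0.645648]): 1 − (1 − 0.960789)(1 − 0.645648) = 0.986106
Parallel (U4 and U5): 1 − (1 − 0.839457)(1 − 0.790571) = 0.966378
Series ([0.986106] and [0.966378]): 0.986106 × 0.966378 = 0.9530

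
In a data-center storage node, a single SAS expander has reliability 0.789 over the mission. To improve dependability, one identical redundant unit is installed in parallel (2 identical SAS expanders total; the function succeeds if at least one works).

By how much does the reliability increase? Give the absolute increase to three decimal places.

0.166

R_before = 0.789
R_after = 1 − (1 − 0.789)^2 = 0.955
ΔR = 0.955 − 0.789 = 0.166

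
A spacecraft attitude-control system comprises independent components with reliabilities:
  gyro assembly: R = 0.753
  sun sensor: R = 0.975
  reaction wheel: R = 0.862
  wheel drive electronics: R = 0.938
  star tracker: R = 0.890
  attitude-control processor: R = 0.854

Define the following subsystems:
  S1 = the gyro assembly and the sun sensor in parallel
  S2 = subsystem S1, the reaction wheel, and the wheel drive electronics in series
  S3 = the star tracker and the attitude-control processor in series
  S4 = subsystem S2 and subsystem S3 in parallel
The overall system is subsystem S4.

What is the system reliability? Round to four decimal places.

Parallel (gyro assembly and sun sensor): 1 − (1 − 0.753000)(1 − 0.975000) = 0.993825
Series ([0.993825], reaction wheel, and wheel drive electronics): 0.993825 × 0.862000 × 0.938000 = 0.803563
Series (star tracker and attitude-control processor): 0.890000 × 0.854000 = 0.760060
Parallel ([0.803563] and [0.760060]): 1 − (1 − 0.803563)(1 − 0.760060) = 0.9529

0.9529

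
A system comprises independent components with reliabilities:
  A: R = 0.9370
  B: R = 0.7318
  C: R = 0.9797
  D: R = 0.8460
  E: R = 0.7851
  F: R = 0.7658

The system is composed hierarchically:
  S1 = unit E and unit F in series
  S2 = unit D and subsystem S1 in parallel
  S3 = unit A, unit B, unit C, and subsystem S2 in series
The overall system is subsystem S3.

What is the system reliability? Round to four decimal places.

Series (E and F): 0.785100 × 0.765800 = 0.601230
Parallel (D and [0.601230]): 1 − (1 − 0.846000)(1 − 0.601230) = 0.938589
Series (A, B, C, and [0.938589]): 0.937000 × 0.731800 × 0.979700 × 0.938589 = 0.6305

0.6305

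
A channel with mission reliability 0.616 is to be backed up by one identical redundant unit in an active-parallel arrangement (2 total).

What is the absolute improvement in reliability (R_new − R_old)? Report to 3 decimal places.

R_before = 0.616
R_after = 1 − (1 − 0.616)^2 = 0.853
ΔR = 0.853 − 0.616 = 0.237

0.237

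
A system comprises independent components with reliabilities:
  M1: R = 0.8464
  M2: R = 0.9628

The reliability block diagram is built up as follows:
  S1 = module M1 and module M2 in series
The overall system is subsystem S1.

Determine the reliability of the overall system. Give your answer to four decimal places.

0.8149

Series (M1 and M2): 0.846400 × 0.962800 = 0.8149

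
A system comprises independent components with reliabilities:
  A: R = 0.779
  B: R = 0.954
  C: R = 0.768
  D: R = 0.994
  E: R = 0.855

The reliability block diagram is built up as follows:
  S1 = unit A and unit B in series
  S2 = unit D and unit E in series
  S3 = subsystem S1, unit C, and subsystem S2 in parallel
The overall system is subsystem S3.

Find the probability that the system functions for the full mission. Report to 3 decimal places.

Series (A and B): 0.77900 × 0.95400 = 0.74317
Series (D and E): 0.99400 × 0.85500 = 0.84987
Parallel ([0.74317], C, and [0.84987]): 1 − (1 − 0.74317)(1 − 0.76800)(1 − 0.84987) = 0.991

0.991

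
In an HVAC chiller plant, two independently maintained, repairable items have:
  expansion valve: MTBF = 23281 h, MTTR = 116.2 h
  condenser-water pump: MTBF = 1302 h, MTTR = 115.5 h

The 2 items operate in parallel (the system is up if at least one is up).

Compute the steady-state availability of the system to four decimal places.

A(expansion valve) = MTBF/(MTBF+MTTR) = 23281/(23281+116.2) = 0.995034
A(condenser-water pump) = MTBF/(MTBF+MTTR) = 1302/(1302+115.5) = 0.918519
Parallel availability: 1 − (1 − 0.995034)(1 − 0.918519) = 0.9996

0.9996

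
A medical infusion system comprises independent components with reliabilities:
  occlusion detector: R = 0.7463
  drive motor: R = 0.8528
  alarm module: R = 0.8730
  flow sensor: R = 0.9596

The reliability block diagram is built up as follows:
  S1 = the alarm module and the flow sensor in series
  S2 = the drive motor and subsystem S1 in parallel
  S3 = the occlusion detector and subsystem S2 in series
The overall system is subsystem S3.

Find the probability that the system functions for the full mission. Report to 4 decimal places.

Series (alarm module and flow sensor): 0.873000 × 0.959600 = 0.837731
Parallel (drive motor and [0.837731]): 1 − (1 − 0.852800)(1 − 0.837731) = 0.976114
Series (occlusion detector and [0.976114]): 0.746300 × 0.976114 = 0.7285

0.7285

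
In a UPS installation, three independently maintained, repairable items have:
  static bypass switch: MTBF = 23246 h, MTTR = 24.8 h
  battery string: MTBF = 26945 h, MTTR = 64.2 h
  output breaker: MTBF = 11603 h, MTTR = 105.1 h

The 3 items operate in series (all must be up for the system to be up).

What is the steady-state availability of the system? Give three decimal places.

A(static bypass switch) = MTBF/(MTBF+MTTR) = 23246/(23246+24.8) = 0.998934
A(battery string) = MTBF/(MTBF+MTTR) = 26945/(26945+64.2) = 0.997623
A(output breaker) = MTBF/(MTBF+MTTR) = 11603/(11603+105.1) = 0.991023
Series availability: 0.998934 × 0.997623 × 0.991023 = 0.988

0.988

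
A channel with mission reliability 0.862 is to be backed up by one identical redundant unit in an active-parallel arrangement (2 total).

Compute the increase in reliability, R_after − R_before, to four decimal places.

R_before = 0.862
R_after = 1 − (1 − 0.862)^2 = 0.9810
ΔR = 0.9810 − 0.862 = 0.1190

0.1190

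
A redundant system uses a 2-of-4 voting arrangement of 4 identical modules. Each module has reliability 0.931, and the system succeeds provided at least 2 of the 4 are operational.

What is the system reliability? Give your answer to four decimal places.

R = Σ_{i=2}^{4} C(4,i) p^i (1−p)^{4−i} with p = 0.931
C(4,2)·0.931^2·0.069^2 = 0.024760
C(4,3)·0.931^3·0.069^1 = 0.222719
C(4,4)·0.931^4·0.069^0 = 0.751275
Sum = 0.9988

0.9988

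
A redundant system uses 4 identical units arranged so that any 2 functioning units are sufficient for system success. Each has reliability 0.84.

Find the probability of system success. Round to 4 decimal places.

R = Σ_{i=2}^{4} C(4,i) p^i (1−p)^{4−i} with p = 0.84
C(4,2)·0.84^2·0.16^2 = 0.108380
C(4,3)·0.84^3·0.16^1 = 0.379331
C(4,4)·0.84^4·0.16^0 = 0.497871
Sum = 0.9856

0.9856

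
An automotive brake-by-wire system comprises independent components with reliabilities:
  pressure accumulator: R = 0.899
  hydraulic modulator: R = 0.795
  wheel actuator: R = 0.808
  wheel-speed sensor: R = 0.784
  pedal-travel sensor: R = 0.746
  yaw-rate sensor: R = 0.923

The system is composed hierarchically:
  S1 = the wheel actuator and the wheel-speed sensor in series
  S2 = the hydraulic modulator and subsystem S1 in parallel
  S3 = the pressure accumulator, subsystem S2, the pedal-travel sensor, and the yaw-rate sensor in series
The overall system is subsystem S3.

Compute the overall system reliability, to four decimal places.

0.5725

Series (wheel actuator and wheel-speed sensor): 0.808000 × 0.784000 = 0.633472
Parallel (hydraulic modulator and [0.633472]): 1 − (1 − 0.795000)(1 − 0.633472) = 0.924862
Series (pressure accumulator, [0.924862], pedal-travel sensor, and yaw-rate sensor): 0.899000 × 0.924862 × 0.746000 × 0.923000 = 0.5725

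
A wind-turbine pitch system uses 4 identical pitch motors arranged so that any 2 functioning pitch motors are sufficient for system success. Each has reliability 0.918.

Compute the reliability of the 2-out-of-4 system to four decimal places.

R = Σ_{i=2}^{4} C(4,i) p^i (1−p)^{4−i} with p = 0.918
C(4,2)·0.918^2·0.082^2 = 0.033999
C(4,3)·0.918^3·0.082^1 = 0.253748
C(4,4)·0.918^4·0.082^0 = 0.710184
Sum = 0.9979

0.9979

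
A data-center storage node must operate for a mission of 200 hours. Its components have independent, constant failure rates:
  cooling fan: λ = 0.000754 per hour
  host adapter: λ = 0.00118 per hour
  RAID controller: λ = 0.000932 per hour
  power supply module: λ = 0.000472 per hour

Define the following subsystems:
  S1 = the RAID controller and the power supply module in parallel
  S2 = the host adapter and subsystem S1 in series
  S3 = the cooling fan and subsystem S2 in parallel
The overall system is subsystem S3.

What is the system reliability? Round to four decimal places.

R(cooling fan) = exp(−0.000754 × 200) = 0.860020
R(host adapter) = exp(−0.00118 × 200) = 0.789781
R(RAID controller) = exp(−0.000932 × 200) = 0.829942
R(power supply module) = exp(−0.000472 × 200) = 0.909919
Parallel (RAID controller and power supply module): 1 − (1 − 0.829942)(1 − 0.909919) = 0.984681
Series (host adapter and [0.984681]): 0.789781 × 0.984681 = 0.777682
Parallel (cooling fan and [0.777682]): 1 − (1 − 0.860020)(1 − 0.777682) = 0.9689

0.9689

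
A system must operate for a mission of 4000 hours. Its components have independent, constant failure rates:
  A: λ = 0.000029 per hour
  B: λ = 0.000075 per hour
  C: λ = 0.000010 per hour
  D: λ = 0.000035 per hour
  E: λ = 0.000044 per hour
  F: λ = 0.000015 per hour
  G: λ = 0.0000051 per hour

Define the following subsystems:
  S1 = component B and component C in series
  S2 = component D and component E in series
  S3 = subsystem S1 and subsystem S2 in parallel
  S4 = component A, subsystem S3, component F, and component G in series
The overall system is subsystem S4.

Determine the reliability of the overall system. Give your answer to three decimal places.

R(A) = exp(−0.000029 × 4000) = 0.89048
R(B) = exp(−0.000075 × 4000) = 0.74082
R(C) = exp(−0.000010 × 4000) = 0.96079
R(D) = exp(−0.000035 × 4000) = 0.86936
R(E) = exp(−0.000044 × 4000) = 0.83862
R(F) = exp(−0.000015 × 4000) = 0.94176
R(G) = exp(−0.0000051 × 4000) = 0.97981
Series (B and C): 0.74082 × 0.96079 = 0.71177
Series (D and E): 0.86936 × 0.83862 = 0.72906
Parallel ([0.71177] and [0.72906]): 1 − (1 − 0.71177)(1 − 0.72906) = 0.92191
Series (A, [0.92191], F, and G): 0.89048 × 0.92191 × 0.94176 × 0.97981 = 0.758

0.758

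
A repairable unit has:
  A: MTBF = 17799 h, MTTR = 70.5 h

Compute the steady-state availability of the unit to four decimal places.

A(A) = MTBF/(MTBF+MTTR) = 17799/(17799+70.5) = 0.9961

0.9961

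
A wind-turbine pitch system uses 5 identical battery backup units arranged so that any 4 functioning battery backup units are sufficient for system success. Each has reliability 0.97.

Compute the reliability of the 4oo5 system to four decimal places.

R = Σ_{i=4}^{5} C(5,i) p^i (1−p)^{5−i} with p = 0.97
C(5,4)·0.97^4·0.03^1 = 0.132794
C(5,5)·0.97^5·0.03^0 = 0.858734
Sum = 0.9915

0.9915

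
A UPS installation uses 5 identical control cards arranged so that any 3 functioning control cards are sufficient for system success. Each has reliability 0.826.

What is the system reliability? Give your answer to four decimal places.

R = Σ_{i=3}^{5} C(5,i) p^i (1−p)^{5−i} with p = 0.826
C(5,3)·0.826^3·0.174^2 = 0.170623
C(5,4)·0.826^4·0.174^1 = 0.404985
C(5,5)·0.826^5·0.174^0 = 0.384503
Sum = 0.9601

0.9601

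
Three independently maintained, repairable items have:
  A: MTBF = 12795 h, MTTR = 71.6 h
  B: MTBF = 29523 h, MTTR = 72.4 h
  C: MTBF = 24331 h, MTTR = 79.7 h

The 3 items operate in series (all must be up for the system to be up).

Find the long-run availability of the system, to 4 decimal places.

0.9888

A(A) = MTBF/(MTBF+MTTR) = 12795/(12795+71.6) = 0.994435
A(B) = MTBF/(MTBF+MTTR) = 29523/(29523+72.4) = 0.997554
A(C) = MTBF/(MTBF+MTTR) = 24331/(24331+79.7) = 0.996735
Series availability: 0.994435 × 0.997554 × 0.996735 = 0.9888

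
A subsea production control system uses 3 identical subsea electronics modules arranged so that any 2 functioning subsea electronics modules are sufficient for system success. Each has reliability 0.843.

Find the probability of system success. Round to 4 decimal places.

R = Σ_{i=2}^{3} C(3,i) p^i (1−p)^{3−i} with p = 0.843
C(3,2)·0.843^2·0.157^1 = 0.334716
C(3,3)·0.843^3·0.157^0 = 0.599077
Sum = 0.9338

0.9338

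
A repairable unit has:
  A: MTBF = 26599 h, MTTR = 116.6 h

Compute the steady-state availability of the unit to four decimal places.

0.9956

A(A) = MTBF/(MTBF+MTTR) = 26599/(26599+116.6) = 0.9956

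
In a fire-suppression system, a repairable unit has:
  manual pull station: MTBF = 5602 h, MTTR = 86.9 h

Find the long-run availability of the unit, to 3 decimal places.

0.985

A(manual pull station) = MTBF/(MTBF+MTTR) = 5602/(5602+86.9) = 0.985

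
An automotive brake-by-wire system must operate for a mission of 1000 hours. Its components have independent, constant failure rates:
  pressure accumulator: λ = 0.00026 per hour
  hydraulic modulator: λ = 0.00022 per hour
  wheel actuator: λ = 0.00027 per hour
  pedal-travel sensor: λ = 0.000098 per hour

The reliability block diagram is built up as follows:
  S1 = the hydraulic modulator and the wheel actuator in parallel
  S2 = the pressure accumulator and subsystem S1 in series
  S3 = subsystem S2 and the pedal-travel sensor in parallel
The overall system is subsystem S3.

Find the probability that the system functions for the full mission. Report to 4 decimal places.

R(pressure accumulator) = exp(−0.00026 × 1000) = 0.771052
R(hydraulic modulator) = exp(−0.00022 × 1000) = 0.802519
R(wheel actuator) = exp(−0.00027 × 1000) = 0.763379
R(pedal-travel sensor) = exp(−0.000098 × 1000) = 0.906649
Parallel (hydraulic modulator and wheel actuator): 1 − (1 − 0.802519)(1 − 0.763379) = 0.953272
Series (pressure accumulator and [0.953272]): 0.771052 × 0.953272 = 0.735022
Parallel ([0.735022] and pedal-travel sensor): 1 − (1 − 0.735022)(1 − 0.906649) = 0.9753

0.9753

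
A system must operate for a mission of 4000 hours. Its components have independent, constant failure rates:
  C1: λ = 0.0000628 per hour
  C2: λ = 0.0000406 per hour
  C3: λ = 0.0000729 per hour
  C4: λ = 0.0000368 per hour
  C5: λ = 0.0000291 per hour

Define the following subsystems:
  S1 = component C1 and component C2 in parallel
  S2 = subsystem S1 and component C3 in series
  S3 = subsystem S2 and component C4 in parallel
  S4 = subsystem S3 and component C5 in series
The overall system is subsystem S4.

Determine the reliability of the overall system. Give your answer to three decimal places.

0.856

R(C1) = exp(−0.0000628 × 4000) = 0.77787
R(C2) = exp(−0.0000406 × 4000) = 0.85010
R(C3) = exp(−0.0000729 × 4000) = 0.74707
R(C4) = exp(−0.0000368 × 4000) = 0.86312
R(C5) = exp(−0.0000291 × 4000) = 0.89012
Parallel (C1 and C2): 1 − (1 − 0.77787)(1 − 0.85010) = 0.96670
Series ([0.96670] and C3): 0.96670 × 0.74707 = 0.72219
Parallel ([0.72219] and C4): 1 − (1 − 0.72219)(1 − 0.86312) = 0.96197
Series ([0.96197] and C5): 0.96197 × 0.89012 = 0.856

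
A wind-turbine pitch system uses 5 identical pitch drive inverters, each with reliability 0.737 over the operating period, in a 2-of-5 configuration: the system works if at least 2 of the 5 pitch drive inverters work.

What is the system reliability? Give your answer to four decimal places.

R = Σ_{i=2}^{5} C(5,i) p^i (1−p)^{5−i} with p = 0.737
C(5,2)·0.737^2·0.263^3 = 0.098810
C(5,3)·0.737^3·0.263^2 = 0.276894
C(5,4)·0.737^4·0.263^1 = 0.387968
C(5,5)·0.737^5·0.263^0 = 0.217439
Sum = 0.9811

0.9811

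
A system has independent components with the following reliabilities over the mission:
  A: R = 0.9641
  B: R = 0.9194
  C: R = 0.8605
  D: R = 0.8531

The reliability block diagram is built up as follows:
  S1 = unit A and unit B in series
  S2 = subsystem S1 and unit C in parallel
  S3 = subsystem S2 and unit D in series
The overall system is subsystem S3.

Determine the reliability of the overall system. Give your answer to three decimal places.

0.840

Series (A and B): 0.96410 × 0.91940 = 0.88639
Parallel ([0.88639] and C): 1 − (1 − 0.88639)(1 − 0.86050) = 0.98415
Series ([0.98415] and D): 0.98415 × 0.85310 = 0.840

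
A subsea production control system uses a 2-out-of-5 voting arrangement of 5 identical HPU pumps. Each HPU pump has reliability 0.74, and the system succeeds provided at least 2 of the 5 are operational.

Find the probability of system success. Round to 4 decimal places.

R = Σ_{i=2}^{5} C(5,i) p^i (1−p)^{5−i} with p = 0.74
C(5,2)·0.74^2·0.26^3 = 0.096246
C(5,3)·0.74^3·0.26^2 = 0.273931
C(5,4)·0.74^4·0.26^1 = 0.389825
C(5,5)·0.74^5·0.26^0 = 0.221901
Sum = 0.9819

0.9819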